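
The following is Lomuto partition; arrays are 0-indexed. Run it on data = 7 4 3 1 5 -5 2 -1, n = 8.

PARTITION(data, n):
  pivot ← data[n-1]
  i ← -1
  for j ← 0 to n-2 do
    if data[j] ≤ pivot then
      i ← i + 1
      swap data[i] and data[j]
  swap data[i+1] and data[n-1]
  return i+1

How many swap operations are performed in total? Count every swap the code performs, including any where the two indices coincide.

pivot=-1, i=-1
j=0: 7>-1, skip
j=1: 4>-1, skip
j=2: 3>-1, skip
j=3: 1>-1, skip
j=4: 5>-1, skip
j=5: -5≤-1, i=0, swap(0,5) ⇒ -5 4 3 1 5 7 2 -1
j=6: 2>-1, skip
swap(1,7) ⇒ -5 -1 3 1 5 7 2 4; return 1

2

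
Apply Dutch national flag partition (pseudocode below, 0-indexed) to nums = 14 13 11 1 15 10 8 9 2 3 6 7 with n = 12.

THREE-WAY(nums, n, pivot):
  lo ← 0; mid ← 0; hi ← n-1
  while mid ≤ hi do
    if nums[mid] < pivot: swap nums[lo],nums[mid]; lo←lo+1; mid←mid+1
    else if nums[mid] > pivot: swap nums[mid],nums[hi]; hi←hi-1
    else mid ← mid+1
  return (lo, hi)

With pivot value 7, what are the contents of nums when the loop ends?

6 3 1 2 7 8 9 10 15 11 13 14

pivot = 7; lo=0, mid=0, hi=11
nums[mid]=14>7: swap nums[0],nums[11]; hi=10 → 7 13 11 1 15 10 8 9 2 3 6 14
nums[mid]=7=7: mid=1
nums[mid]=13>7: swap nums[1],nums[10]; hi=9 → 7 6 11 1 15 10 8 9 2 3 13 14
nums[mid]=6<7: swap nums[0],nums[1]; lo=1,mid=2 → 6 7 11 1 15 10 8 9 2 3 13 14
nums[mid]=11>7: swap nums[2],nums[9]; hi=8 → 6 7 3 1 15 10 8 9 2 11 13 14
nums[mid]=3<7: swap nums[1],nums[2]; lo=2,mid=3 → 6 3 7 1 15 10 8 9 2 11 13 14
nums[mid]=1<7: swap nums[2],nums[3]; lo=3,mid=4 → 6 3 1 7 15 10 8 9 2 11 13 14
nums[mid]=15>7: swap nums[4],nums[8]; hi=7 → 6 3 1 7 2 10 8 9 15 11 13 14
nums[mid]=2<7: swap nums[3],nums[4]; lo=4,mid=5 → 6 3 1 2 7 10 8 9 15 11 13 14
nums[mid]=10>7: swap nums[5],nums[7]; hi=6 → 6 3 1 2 7 9 8 10 15 11 13 14
nums[mid]=9>7: swap nums[5],nums[6]; hi=5 → 6 3 1 2 7 8 9 10 15 11 13 14
nums[mid]=8>7: swap nums[5],nums[5]; hi=4 → 6 3 1 2 7 8 9 10 15 11 13 14
end: lo=4, hi=4; nums = 6 3 1 2 7 8 9 10 15 11 13 14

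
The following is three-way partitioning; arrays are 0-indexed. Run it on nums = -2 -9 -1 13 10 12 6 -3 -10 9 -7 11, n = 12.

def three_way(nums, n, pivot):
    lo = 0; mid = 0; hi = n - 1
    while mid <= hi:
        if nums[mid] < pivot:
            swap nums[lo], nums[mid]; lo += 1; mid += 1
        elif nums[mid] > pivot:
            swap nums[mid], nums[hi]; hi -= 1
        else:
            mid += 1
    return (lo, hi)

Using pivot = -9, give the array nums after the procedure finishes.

pivot = -9; lo=0, mid=0, hi=11
nums[mid]=-2>-9: swap nums[0],nums[11]; hi=10 → 11 -9 -1 13 10 12 6 -3 -10 9 -7 -2
nums[mid]=11>-9: swap nums[0],nums[10]; hi=9 → -7 -9 -1 13 10 12 6 -3 -10 9 11 -2
nums[mid]=-7>-9: swap nums[0],nums[9]; hi=8 → 9 -9 -1 13 10 12 6 -3 -10 -7 11 -2
nums[mid]=9>-9: swap nums[0],nums[8]; hi=7 → -10 -9 -1 13 10 12 6 -3 9 -7 11 -2
nums[mid]=-10<-9: swap nums[0],nums[0]; lo=1,mid=1 → -10 -9 -1 13 10 12 6 -3 9 -7 11 -2
nums[mid]=-9=-9: mid=2
nums[mid]=-1>-9: swap nums[2],nums[7]; hi=6 → -10 -9 -3 13 10 12 6 -1 9 -7 11 -2
nums[mid]=-3>-9: swap nums[2],nums[6]; hi=5 → -10 -9 6 13 10 12 -3 -1 9 -7 11 -2
nums[mid]=6>-9: swap nums[2],nums[5]; hi=4 → -10 -9 12 13 10 6 -3 -1 9 -7 11 -2
nums[mid]=12>-9: swap nums[2],nums[4]; hi=3 → -10 -9 10 13 12 6 -3 -1 9 -7 11 -2
nums[mid]=10>-9: swap nums[2],nums[3]; hi=2 → -10 -9 13 10 12 6 -3 -1 9 -7 11 -2
nums[mid]=13>-9: swap nums[2],nums[2]; hi=1 → -10 -9 13 10 12 6 -3 -1 9 -7 11 -2
end: lo=1, hi=1; nums = -10 -9 13 10 12 6 -3 -1 9 -7 11 -2

-10 -9 13 10 12 6 -3 -1 9 -7 11 -2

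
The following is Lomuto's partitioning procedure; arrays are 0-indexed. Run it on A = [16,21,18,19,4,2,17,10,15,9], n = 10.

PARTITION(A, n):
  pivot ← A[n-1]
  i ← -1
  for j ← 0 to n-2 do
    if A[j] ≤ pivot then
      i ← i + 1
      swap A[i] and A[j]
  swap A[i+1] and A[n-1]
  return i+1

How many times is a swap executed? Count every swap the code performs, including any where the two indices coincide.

pivot=9, i=-1
j=0: 16>9, skip
j=1: 21>9, skip
j=2: 18>9, skip
j=3: 19>9, skip
j=4: 4≤9, i=0, swap(0,4) ⇒ [4,21,18,19,16,2,17,10,15,9]
j=5: 2≤9, i=1, swap(1,5) ⇒ [4,2,18,19,16,21,17,10,15,9]
j=6: 17>9, skip
j=7: 10>9, skip
j=8: 15>9, skip
swap(2,9) ⇒ [4,2,9,19,16,21,17,10,15,18]; return 2

3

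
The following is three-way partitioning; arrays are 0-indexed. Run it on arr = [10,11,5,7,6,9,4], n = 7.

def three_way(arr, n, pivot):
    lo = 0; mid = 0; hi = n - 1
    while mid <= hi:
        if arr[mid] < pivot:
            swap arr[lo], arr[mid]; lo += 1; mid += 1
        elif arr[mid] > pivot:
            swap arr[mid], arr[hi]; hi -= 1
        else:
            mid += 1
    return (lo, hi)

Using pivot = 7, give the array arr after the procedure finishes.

[4,6,5,7,9,11,10]

lo=0 mid=0 hi=6
10>7: swap(0,6), hi=5 ⇒ [4,11,5,7,6,9,10]
4<7: swap(0,0), lo=1 mid=1 ⇒ [4,11,5,7,6,9,10]
11>7: swap(1,5), hi=4 ⇒ [4,9,5,7,6,11,10]
9>7: swap(1,4), hi=3 ⇒ [4,6,5,7,9,11,10]
6<7: swap(1,1), lo=2 mid=2 ⇒ [4,6,5,7,9,11,10]
5<7: swap(2,2), lo=3 mid=3 ⇒ [4,6,5,7,9,11,10]
7=7: mid=4
done. lo=3 hi=3; arr=[4,6,5,7,9,11,10]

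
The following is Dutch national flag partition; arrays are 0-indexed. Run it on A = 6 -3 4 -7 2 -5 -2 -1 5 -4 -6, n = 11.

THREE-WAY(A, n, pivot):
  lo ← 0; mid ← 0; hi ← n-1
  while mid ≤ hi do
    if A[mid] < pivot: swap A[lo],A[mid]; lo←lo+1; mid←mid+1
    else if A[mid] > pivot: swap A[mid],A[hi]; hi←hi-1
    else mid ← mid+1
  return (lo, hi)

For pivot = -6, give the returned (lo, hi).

(1, 1)

pivot = -6; lo=0, mid=0, hi=10
A[mid]=6>-6: swap A[0],A[10]; hi=9 → -6 -3 4 -7 2 -5 -2 -1 5 -4 6
A[mid]=-6=-6: mid=1
A[mid]=-3>-6: swap A[1],A[9]; hi=8 → -6 -4 4 -7 2 -5 -2 -1 5 -3 6
A[mid]=-4>-6: swap A[1],A[8]; hi=7 → -6 5 4 -7 2 -5 -2 -1 -4 -3 6
A[mid]=5>-6: swap A[1],A[7]; hi=6 → -6 -1 4 -7 2 -5 -2 5 -4 -3 6
A[mid]=-1>-6: swap A[1],A[6]; hi=5 → -6 -2 4 -7 2 -5 -1 5 -4 -3 6
A[mid]=-2>-6: swap A[1],A[5]; hi=4 → -6 -5 4 -7 2 -2 -1 5 -4 -3 6
A[mid]=-5>-6: swap A[1],A[4]; hi=3 → -6 2 4 -7 -5 -2 -1 5 -4 -3 6
A[mid]=2>-6: swap A[1],A[3]; hi=2 → -6 -7 4 2 -5 -2 -1 5 -4 -3 6
A[mid]=-7<-6: swap A[0],A[1]; lo=1,mid=2 → -7 -6 4 2 -5 -2 -1 5 -4 -3 6
A[mid]=4>-6: swap A[2],A[2]; hi=1 → -7 -6 4 2 -5 -2 -1 5 -4 -3 6
end: lo=1, hi=1; A = -7 -6 4 2 -5 -2 -1 5 -4 -3 6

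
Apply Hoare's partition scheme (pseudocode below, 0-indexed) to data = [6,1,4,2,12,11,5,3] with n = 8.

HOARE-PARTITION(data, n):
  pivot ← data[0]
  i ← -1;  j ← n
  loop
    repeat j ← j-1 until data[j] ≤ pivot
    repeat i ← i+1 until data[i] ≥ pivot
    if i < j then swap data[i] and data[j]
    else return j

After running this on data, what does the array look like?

[3,1,4,2,5,11,12,6]

pivot=6
j stops at 7 (3), i stops at 0 (6); swap ⇒ [3,1,4,2,12,11,5,6]
j stops at 6 (5), i stops at 4 (12); swap ⇒ [3,1,4,2,5,11,12,6]
j stops at 4, i stops at 5; i≥j ⇒ return 4. data=[3,1,4,2,5,11,12,6]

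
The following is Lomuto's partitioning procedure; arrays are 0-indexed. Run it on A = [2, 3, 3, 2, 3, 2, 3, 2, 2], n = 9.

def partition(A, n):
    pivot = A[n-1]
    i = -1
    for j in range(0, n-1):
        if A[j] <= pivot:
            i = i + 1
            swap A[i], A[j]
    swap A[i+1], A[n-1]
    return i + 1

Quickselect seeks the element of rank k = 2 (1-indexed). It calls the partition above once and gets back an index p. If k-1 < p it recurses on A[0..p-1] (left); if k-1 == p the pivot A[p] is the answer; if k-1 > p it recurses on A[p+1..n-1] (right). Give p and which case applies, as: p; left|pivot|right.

4; left

pivot=2, i=-1
j=0: 2≤2, i=0, swap(0,0) ⇒ [2, 3, 3, 2, 3, 2, 3, 2, 2]
j=1: 3>2, skip
j=2: 3>2, skip
j=3: 2≤2, i=1, swap(1,3) ⇒ [2, 2, 3, 3, 3, 2, 3, 2, 2]
j=4: 3>2, skip
j=5: 2≤2, i=2, swap(2,5) ⇒ [2, 2, 2, 3, 3, 3, 3, 2, 2]
j=6: 3>2, skip
j=7: 2≤2, i=3, swap(3,7) ⇒ [2, 2, 2, 2, 3, 3, 3, 3, 2]
swap(4,8) ⇒ [2, 2, 2, 2, 2, 3, 3, 3, 3]; return 4
p = 4; k-1 = 1 < 4 ⇒ left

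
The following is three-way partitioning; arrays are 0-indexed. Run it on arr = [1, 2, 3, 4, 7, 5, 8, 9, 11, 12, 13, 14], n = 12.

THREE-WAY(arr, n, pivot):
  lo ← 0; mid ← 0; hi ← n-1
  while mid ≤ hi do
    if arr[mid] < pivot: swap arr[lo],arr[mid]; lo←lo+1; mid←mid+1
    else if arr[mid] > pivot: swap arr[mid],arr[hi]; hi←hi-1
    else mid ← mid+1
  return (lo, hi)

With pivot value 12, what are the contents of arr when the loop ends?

[1, 2, 3, 4, 7, 5, 8, 9, 11, 12, 14, 13]

lo=0 mid=0 hi=11
1<12: swap(0,0), lo=1 mid=1 ⇒ [1, 2, 3, 4, 7, 5, 8, 9, 11, 12, 13, 14]
2<12: swap(1,1), lo=2 mid=2 ⇒ [1, 2, 3, 4, 7, 5, 8, 9, 11, 12, 13, 14]
3<12: swap(2,2), lo=3 mid=3 ⇒ [1, 2, 3, 4, 7, 5, 8, 9, 11, 12, 13, 14]
4<12: swap(3,3), lo=4 mid=4 ⇒ [1, 2, 3, 4, 7, 5, 8, 9, 11, 12, 13, 14]
7<12: swap(4,4), lo=5 mid=5 ⇒ [1, 2, 3, 4, 7, 5, 8, 9, 11, 12, 13, 14]
5<12: swap(5,5), lo=6 mid=6 ⇒ [1, 2, 3, 4, 7, 5, 8, 9, 11, 12, 13, 14]
8<12: swap(6,6), lo=7 mid=7 ⇒ [1, 2, 3, 4, 7, 5, 8, 9, 11, 12, 13, 14]
9<12: swap(7,7), lo=8 mid=8 ⇒ [1, 2, 3, 4, 7, 5, 8, 9, 11, 12, 13, 14]
11<12: swap(8,8), lo=9 mid=9 ⇒ [1, 2, 3, 4, 7, 5, 8, 9, 11, 12, 13, 14]
12=12: mid=10
13>12: swap(10,11), hi=10 ⇒ [1, 2, 3, 4, 7, 5, 8, 9, 11, 12, 14, 13]
14>12: swap(10,10), hi=9 ⇒ [1, 2, 3, 4, 7, 5, 8, 9, 11, 12, 14, 13]
done. lo=9 hi=9; arr=[1, 2, 3, 4, 7, 5, 8, 9, 11, 12, 14, 13]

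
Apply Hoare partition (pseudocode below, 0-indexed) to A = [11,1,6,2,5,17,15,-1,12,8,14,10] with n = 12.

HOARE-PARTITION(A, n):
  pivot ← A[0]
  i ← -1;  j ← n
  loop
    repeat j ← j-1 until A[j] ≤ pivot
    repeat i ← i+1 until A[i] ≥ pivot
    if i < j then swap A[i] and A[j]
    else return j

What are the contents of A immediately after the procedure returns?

[10,1,6,2,5,8,-1,15,12,17,14,11]

pivot = A[0] = 11; i = -1, j = 12
j→11 (A[11]=10≤11), i→0 (A[0]=11≥11); i<j, swap → [10,1,6,2,5,17,15,-1,12,8,14,11]
j→9 (A[9]=8≤11), i→5 (A[5]=17≥11); i<j, swap → [10,1,6,2,5,8,15,-1,12,17,14,11]
j→7 (A[7]=-1≤11), i→6 (A[6]=15≥11); i<j, swap → [10,1,6,2,5,8,-1,15,12,17,14,11]
j→6, i→7; i≥j, return j=6. A = [10,1,6,2,5,8,-1,15,12,17,14,11]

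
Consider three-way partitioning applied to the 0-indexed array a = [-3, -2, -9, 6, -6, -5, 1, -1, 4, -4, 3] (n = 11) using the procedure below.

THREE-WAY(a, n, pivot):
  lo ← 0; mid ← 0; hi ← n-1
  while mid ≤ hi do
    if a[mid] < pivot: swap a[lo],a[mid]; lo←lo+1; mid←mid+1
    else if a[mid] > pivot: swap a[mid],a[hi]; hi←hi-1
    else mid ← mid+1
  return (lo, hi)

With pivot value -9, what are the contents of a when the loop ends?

pivot = -9; lo=0, mid=0, hi=10
a[mid]=-3>-9: swap a[0],a[10]; hi=9 → [3, -2, -9, 6, -6, -5, 1, -1, 4, -4, -3]
a[mid]=3>-9: swap a[0],a[9]; hi=8 → [-4, -2, -9, 6, -6, -5, 1, -1, 4, 3, -3]
a[mid]=-4>-9: swap a[0],a[8]; hi=7 → [4, -2, -9, 6, -6, -5, 1, -1, -4, 3, -3]
a[mid]=4>-9: swap a[0],a[7]; hi=6 → [-1, -2, -9, 6, -6, -5, 1, 4, -4, 3, -3]
a[mid]=-1>-9: swap a[0],a[6]; hi=5 → [1, -2, -9, 6, -6, -5, -1, 4, -4, 3, -3]
a[mid]=1>-9: swap a[0],a[5]; hi=4 → [-5, -2, -9, 6, -6, 1, -1, 4, -4, 3, -3]
a[mid]=-5>-9: swap a[0],a[4]; hi=3 → [-6, -2, -9, 6, -5, 1, -1, 4, -4, 3, -3]
a[mid]=-6>-9: swap a[0],a[3]; hi=2 → [6, -2, -9, -6, -5, 1, -1, 4, -4, 3, -3]
a[mid]=6>-9: swap a[0],a[2]; hi=1 → [-9, -2, 6, -6, -5, 1, -1, 4, -4, 3, -3]
a[mid]=-9=-9: mid=1
a[mid]=-2>-9: swap a[1],a[1]; hi=0 → [-9, -2, 6, -6, -5, 1, -1, 4, -4, 3, -3]
end: lo=0, hi=0; a = [-9, -2, 6, -6, -5, 1, -1, 4, -4, 3, -3]

[-9, -2, 6, -6, -5, 1, -1, 4, -4, 3, -3]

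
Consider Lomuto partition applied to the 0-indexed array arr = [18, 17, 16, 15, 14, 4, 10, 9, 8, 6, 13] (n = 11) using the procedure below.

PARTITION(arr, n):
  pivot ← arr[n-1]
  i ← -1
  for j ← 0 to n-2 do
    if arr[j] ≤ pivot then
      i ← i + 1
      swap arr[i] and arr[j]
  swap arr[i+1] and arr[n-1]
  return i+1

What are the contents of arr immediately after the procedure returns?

[4, 10, 9, 8, 6, 13, 17, 16, 15, 14, 18]

pivot=13, i=-1
j=0: 18>13, skip
j=1: 17>13, skip
j=2: 16>13, skip
j=3: 15>13, skip
j=4: 14>13, skip
j=5: 4≤13, i=0, swap(0,5) ⇒ [4, 17, 16, 15, 14, 18, 10, 9, 8, 6, 13]
j=6: 10≤13, i=1, swap(1,6) ⇒ [4, 10, 16, 15, 14, 18, 17, 9, 8, 6, 13]
j=7: 9≤13, i=2, swap(2,7) ⇒ [4, 10, 9, 15, 14, 18, 17, 16, 8, 6, 13]
j=8: 8≤13, i=3, swap(3,8) ⇒ [4, 10, 9, 8, 14, 18, 17, 16, 15, 6, 13]
j=9: 6≤13, i=4, swap(4,9) ⇒ [4, 10, 9, 8, 6, 18, 17, 16, 15, 14, 13]
swap(5,10) ⇒ [4, 10, 9, 8, 6, 13, 17, 16, 15, 14, 18]; return 5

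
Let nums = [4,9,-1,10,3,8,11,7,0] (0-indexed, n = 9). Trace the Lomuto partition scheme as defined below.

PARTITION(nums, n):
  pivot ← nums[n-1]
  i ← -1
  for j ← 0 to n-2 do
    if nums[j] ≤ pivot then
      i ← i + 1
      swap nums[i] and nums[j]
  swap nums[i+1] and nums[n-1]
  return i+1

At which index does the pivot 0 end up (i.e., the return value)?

pivot=0, i=-1
j=0: 4>0, skip
j=1: 9>0, skip
j=2: -1≤0, i=0, swap(0,2) ⇒ [-1,9,4,10,3,8,11,7,0]
j=3: 10>0, skip
j=4: 3>0, skip
j=5: 8>0, skip
j=6: 11>0, skip
j=7: 7>0, skip
swap(1,8) ⇒ [-1,0,4,10,3,8,11,7,9]; return 1

1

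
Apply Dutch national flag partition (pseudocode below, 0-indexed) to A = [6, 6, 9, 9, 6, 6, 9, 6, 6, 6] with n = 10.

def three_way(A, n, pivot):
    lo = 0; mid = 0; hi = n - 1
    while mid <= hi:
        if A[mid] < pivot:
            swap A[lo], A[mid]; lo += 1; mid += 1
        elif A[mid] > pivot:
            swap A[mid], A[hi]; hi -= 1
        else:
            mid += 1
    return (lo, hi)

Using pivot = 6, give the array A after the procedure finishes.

[6, 6, 6, 6, 6, 6, 6, 9, 9, 9]

lo=0 mid=0 hi=9
6=6: mid=1
6=6: mid=2
9>6: swap(2,9), hi=8 ⇒ [6, 6, 6, 9, 6, 6, 9, 6, 6, 9]
6=6: mid=3
9>6: swap(3,8), hi=7 ⇒ [6, 6, 6, 6, 6, 6, 9, 6, 9, 9]
6=6: mid=4
6=6: mid=5
6=6: mid=6
9>6: swap(6,7), hi=6 ⇒ [6, 6, 6, 6, 6, 6, 6, 9, 9, 9]
6=6: mid=7
done. lo=0 hi=6; A=[6, 6, 6, 6, 6, 6, 6, 9, 9, 9]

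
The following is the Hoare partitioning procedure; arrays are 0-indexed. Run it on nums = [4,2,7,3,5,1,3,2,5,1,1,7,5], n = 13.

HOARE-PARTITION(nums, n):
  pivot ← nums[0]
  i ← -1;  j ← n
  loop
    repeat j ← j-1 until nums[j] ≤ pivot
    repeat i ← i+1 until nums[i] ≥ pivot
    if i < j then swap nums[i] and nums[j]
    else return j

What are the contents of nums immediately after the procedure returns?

[1,2,1,3,2,1,3,5,5,7,4,7,5]

pivot = nums[0] = 4; i = -1, j = 13
j→10 (nums[10]=1≤4), i→0 (nums[0]=4≥4); i<j, swap → [1,2,7,3,5,1,3,2,5,1,4,7,5]
j→9 (nums[9]=1≤4), i→2 (nums[2]=7≥4); i<j, swap → [1,2,1,3,5,1,3,2,5,7,4,7,5]
j→7 (nums[7]=2≤4), i→4 (nums[4]=5≥4); i<j, swap → [1,2,1,3,2,1,3,5,5,7,4,7,5]
j→6, i→7; i≥j, return j=6. nums = [1,2,1,3,2,1,3,5,5,7,4,7,5]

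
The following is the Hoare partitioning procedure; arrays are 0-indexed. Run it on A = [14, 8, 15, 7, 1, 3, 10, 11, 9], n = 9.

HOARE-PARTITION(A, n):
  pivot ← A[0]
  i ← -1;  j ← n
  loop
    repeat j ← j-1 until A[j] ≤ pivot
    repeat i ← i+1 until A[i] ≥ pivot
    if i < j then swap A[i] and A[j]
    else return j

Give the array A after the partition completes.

pivot = A[0] = 14; i = -1, j = 9
j→8 (A[8]=9≤14), i→0 (A[0]=14≥14); i<j, swap → [9, 8, 15, 7, 1, 3, 10, 11, 14]
j→7 (A[7]=11≤14), i→2 (A[2]=15≥14); i<j, swap → [9, 8, 11, 7, 1, 3, 10, 15, 14]
j→6, i→7; i≥j, return j=6. A = [9, 8, 11, 7, 1, 3, 10, 15, 14]

[9, 8, 11, 7, 1, 3, 10, 15, 14]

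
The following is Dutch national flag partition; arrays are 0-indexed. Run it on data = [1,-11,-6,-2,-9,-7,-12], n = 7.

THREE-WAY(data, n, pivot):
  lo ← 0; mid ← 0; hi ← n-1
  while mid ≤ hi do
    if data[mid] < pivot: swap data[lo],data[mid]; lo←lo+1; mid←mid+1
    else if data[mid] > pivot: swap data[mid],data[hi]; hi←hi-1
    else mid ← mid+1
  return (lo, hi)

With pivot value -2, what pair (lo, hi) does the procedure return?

lo=0 mid=0 hi=6
1>-2: swap(0,6), hi=5 ⇒ [-12,-11,-6,-2,-9,-7,1]
-12<-2: swap(0,0), lo=1 mid=1 ⇒ [-12,-11,-6,-2,-9,-7,1]
-11<-2: swap(1,1), lo=2 mid=2 ⇒ [-12,-11,-6,-2,-9,-7,1]
-6<-2: swap(2,2), lo=3 mid=3 ⇒ [-12,-11,-6,-2,-9,-7,1]
-2=-2: mid=4
-9<-2: swap(3,4), lo=4 mid=5 ⇒ [-12,-11,-6,-9,-2,-7,1]
-7<-2: swap(4,5), lo=5 mid=6 ⇒ [-12,-11,-6,-9,-7,-2,1]
done. lo=5 hi=5; data=[-12,-11,-6,-9,-7,-2,1]

(5, 5)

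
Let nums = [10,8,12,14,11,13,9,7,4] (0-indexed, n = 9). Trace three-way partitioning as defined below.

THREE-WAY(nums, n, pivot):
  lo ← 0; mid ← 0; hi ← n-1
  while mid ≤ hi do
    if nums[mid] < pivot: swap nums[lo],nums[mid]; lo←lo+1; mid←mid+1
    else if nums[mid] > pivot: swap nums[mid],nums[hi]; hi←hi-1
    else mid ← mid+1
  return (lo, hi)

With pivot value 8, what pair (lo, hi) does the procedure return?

lo=0 mid=0 hi=8
10>8: swap(0,8), hi=7 ⇒ [4,8,12,14,11,13,9,7,10]
4<8: swap(0,0), lo=1 mid=1 ⇒ [4,8,12,14,11,13,9,7,10]
8=8: mid=2
12>8: swap(2,7), hi=6 ⇒ [4,8,7,14,11,13,9,12,10]
7<8: swap(1,2), lo=2 mid=3 ⇒ [4,7,8,14,11,13,9,12,10]
14>8: swap(3,6), hi=5 ⇒ [4,7,8,9,11,13,14,12,10]
9>8: swap(3,5), hi=4 ⇒ [4,7,8,13,11,9,14,12,10]
13>8: swap(3,4), hi=3 ⇒ [4,7,8,11,13,9,14,12,10]
11>8: swap(3,3), hi=2 ⇒ [4,7,8,11,13,9,14,12,10]
done. lo=2 hi=2; nums=[4,7,8,11,13,9,14,12,10]

(2, 2)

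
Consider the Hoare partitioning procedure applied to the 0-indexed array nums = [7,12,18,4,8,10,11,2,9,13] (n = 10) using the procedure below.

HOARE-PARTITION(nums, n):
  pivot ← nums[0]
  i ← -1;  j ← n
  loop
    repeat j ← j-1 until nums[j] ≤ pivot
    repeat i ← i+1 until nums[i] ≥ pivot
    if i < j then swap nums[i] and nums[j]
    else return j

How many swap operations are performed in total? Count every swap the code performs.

2

pivot = nums[0] = 7; i = -1, j = 10
j→7 (nums[7]=2≤7), i→0 (nums[0]=7≥7); i<j, swap → [2,12,18,4,8,10,11,7,9,13]
j→3 (nums[3]=4≤7), i→1 (nums[1]=12≥7); i<j, swap → [2,4,18,12,8,10,11,7,9,13]
j→1, i→2; i≥j, return j=1. nums = [2,4,18,12,8,10,11,7,9,13]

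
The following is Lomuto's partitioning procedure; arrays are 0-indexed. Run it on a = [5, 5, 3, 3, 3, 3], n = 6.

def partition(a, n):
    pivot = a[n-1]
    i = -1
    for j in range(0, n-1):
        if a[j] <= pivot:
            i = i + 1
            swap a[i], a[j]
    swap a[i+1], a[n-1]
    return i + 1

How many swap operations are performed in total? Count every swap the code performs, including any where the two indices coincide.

pivot=3, i=-1
j=0: 5>3, skip
j=1: 5>3, skip
j=2: 3≤3, i=0, swap(0,2) ⇒ [3, 5, 5, 3, 3, 3]
j=3: 3≤3, i=1, swap(1,3) ⇒ [3, 3, 5, 5, 3, 3]
j=4: 3≤3, i=2, swap(2,4) ⇒ [3, 3, 3, 5, 5, 3]
swap(3,5) ⇒ [3, 3, 3, 3, 5, 5]; return 3

4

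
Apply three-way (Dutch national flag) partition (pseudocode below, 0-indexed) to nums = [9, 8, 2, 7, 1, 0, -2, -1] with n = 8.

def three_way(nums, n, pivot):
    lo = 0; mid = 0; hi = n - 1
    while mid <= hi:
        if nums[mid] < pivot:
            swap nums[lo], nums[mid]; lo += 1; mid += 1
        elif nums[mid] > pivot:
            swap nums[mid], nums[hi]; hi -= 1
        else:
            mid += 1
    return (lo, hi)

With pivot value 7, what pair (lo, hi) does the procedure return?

(5, 5)

pivot = 7; lo=0, mid=0, hi=7
nums[mid]=9>7: swap nums[0],nums[7]; hi=6 → [-1, 8, 2, 7, 1, 0, -2, 9]
nums[mid]=-1<7: swap nums[0],nums[0]; lo=1,mid=1 → [-1, 8, 2, 7, 1, 0, -2, 9]
nums[mid]=8>7: swap nums[1],nums[6]; hi=5 → [-1, -2, 2, 7, 1, 0, 8, 9]
nums[mid]=-2<7: swap nums[1],nums[1]; lo=2,mid=2 → [-1, -2, 2, 7, 1, 0, 8, 9]
nums[mid]=2<7: swap nums[2],nums[2]; lo=3,mid=3 → [-1, -2, 2, 7, 1, 0, 8, 9]
nums[mid]=7=7: mid=4
nums[mid]=1<7: swap nums[3],nums[4]; lo=4,mid=5 → [-1, -2, 2, 1, 7, 0, 8, 9]
nums[mid]=0<7: swap nums[4],nums[5]; lo=5,mid=6 → [-1, -2, 2, 1, 0, 7, 8, 9]
end: lo=5, hi=5; nums = [-1, -2, 2, 1, 0, 7, 8, 9]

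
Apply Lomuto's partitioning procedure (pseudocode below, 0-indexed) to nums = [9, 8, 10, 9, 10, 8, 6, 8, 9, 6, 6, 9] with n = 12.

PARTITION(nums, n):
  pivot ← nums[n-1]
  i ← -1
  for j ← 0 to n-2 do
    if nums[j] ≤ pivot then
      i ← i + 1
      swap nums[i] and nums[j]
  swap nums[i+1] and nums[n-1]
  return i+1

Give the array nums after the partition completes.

[9, 8, 9, 8, 6, 8, 9, 6, 6, 9, 10, 10]

pivot = nums[11] = 9; i = -1
j=0: nums[0]=9 ≤ 9 → i=0, swap nums[0],nums[0] (no change) → [9, 8, 10, 9, 10, 8, 6, 8, 9, 6, 6, 9]
j=1: nums[1]=8 ≤ 9 → i=1, swap nums[1],nums[1] (no change) → [9, 8, 10, 9, 10, 8, 6, 8, 9, 6, 6, 9]
j=2: nums[2]=10 > 9 → no swap
j=3: nums[3]=9 ≤ 9 → i=2, swap nums[2],nums[3] → [9, 8, 9, 10, 10, 8, 6, 8, 9, 6, 6, 9]
j=4: nums[4]=10 > 9 → no swap
j=5: nums[5]=8 ≤ 9 → i=3, swap nums[3],nums[5] → [9, 8, 9, 8, 10, 10, 6, 8, 9, 6, 6, 9]
j=6: nums[6]=6 ≤ 9 → i=4, swap nums[4],nums[6] → [9, 8, 9, 8, 6, 10, 10, 8, 9, 6, 6, 9]
j=7: nums[7]=8 ≤ 9 → i=5, swap nums[5],nums[7] → [9, 8, 9, 8, 6, 8, 10, 10, 9, 6, 6, 9]
j=8: nums[8]=9 ≤ 9 → i=6, swap nums[6],nums[8] → [9, 8, 9, 8, 6, 8, 9, 10, 10, 6, 6, 9]
j=9: nums[9]=6 ≤ 9 → i=7, swap nums[7],nums[9] → [9, 8, 9, 8, 6, 8, 9, 6, 10, 10, 6, 9]
j=10: nums[10]=6 ≤ 9 → i=8, swap nums[8],nums[10] → [9, 8, 9, 8, 6, 8, 9, 6, 6, 10, 10, 9]
final swap nums[9],nums[11] → [9, 8, 9, 8, 6, 8, 9, 6, 6, 9, 10, 10]; return 9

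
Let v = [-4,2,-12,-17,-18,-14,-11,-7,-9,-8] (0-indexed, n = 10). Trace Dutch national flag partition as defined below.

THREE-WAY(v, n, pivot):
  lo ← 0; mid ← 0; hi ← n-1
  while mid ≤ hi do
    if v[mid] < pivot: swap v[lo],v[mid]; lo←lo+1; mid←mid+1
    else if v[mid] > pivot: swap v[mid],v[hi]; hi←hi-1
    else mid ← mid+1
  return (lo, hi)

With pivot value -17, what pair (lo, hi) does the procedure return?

pivot = -17; lo=0, mid=0, hi=9
v[mid]=-4>-17: swap v[0],v[9]; hi=8 → [-8,2,-12,-17,-18,-14,-11,-7,-9,-4]
v[mid]=-8>-17: swap v[0],v[8]; hi=7 → [-9,2,-12,-17,-18,-14,-11,-7,-8,-4]
v[mid]=-9>-17: swap v[0],v[7]; hi=6 → [-7,2,-12,-17,-18,-14,-11,-9,-8,-4]
v[mid]=-7>-17: swap v[0],v[6]; hi=5 → [-11,2,-12,-17,-18,-14,-7,-9,-8,-4]
v[mid]=-11>-17: swap v[0],v[5]; hi=4 → [-14,2,-12,-17,-18,-11,-7,-9,-8,-4]
v[mid]=-14>-17: swap v[0],v[4]; hi=3 → [-18,2,-12,-17,-14,-11,-7,-9,-8,-4]
v[mid]=-18<-17: swap v[0],v[0]; lo=1,mid=1 → [-18,2,-12,-17,-14,-11,-7,-9,-8,-4]
v[mid]=2>-17: swap v[1],v[3]; hi=2 → [-18,-17,-12,2,-14,-11,-7,-9,-8,-4]
v[mid]=-17=-17: mid=2
v[mid]=-12>-17: swap v[2],v[2]; hi=1 → [-18,-17,-12,2,-14,-11,-7,-9,-8,-4]
end: lo=1, hi=1; v = [-18,-17,-12,2,-14,-11,-7,-9,-8,-4]

(1, 1)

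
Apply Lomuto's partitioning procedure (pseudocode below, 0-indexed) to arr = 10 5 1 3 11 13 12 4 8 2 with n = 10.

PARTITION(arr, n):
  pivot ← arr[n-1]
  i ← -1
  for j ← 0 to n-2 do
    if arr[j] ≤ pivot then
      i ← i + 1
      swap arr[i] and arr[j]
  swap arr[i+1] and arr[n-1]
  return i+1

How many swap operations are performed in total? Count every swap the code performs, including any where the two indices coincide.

2

pivot = arr[9] = 2; i = -1
j=0: arr[0]=10 > 2 → no swap
j=1: arr[1]=5 > 2 → no swap
j=2: arr[2]=1 ≤ 2 → i=0, swap arr[0],arr[2] → 1 5 10 3 11 13 12 4 8 2
j=3: arr[3]=3 > 2 → no swap
j=4: arr[4]=11 > 2 → no swap
j=5: arr[5]=13 > 2 → no swap
j=6: arr[6]=12 > 2 → no swap
j=7: arr[7]=4 > 2 → no swap
j=8: arr[8]=8 > 2 → no swap
final swap arr[1],arr[9] → 1 2 10 3 11 13 12 4 8 5; return 1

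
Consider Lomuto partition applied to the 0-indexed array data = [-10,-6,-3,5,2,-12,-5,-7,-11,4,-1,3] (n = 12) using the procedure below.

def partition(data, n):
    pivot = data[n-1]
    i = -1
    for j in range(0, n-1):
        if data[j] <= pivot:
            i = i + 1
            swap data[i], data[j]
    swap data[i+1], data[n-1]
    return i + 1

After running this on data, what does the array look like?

pivot = data[11] = 3; i = -1
j=0: data[0]=-10 ≤ 3 → i=0, swap data[0],data[0] (no change) → [-10,-6,-3,5,2,-12,-5,-7,-11,4,-1,3]
j=1: data[1]=-6 ≤ 3 → i=1, swap data[1],data[1] (no change) → [-10,-6,-3,5,2,-12,-5,-7,-11,4,-1,3]
j=2: data[2]=-3 ≤ 3 → i=2, swap data[2],data[2] (no change) → [-10,-6,-3,5,2,-12,-5,-7,-11,4,-1,3]
j=3: data[3]=5 > 3 → no swap
j=4: data[4]=2 ≤ 3 → i=3, swap data[3],data[4] → [-10,-6,-3,2,5,-12,-5,-7,-11,4,-1,3]
j=5: data[5]=-12 ≤ 3 → i=4, swap data[4],data[5] → [-10,-6,-3,2,-12,5,-5,-7,-11,4,-1,3]
j=6: data[6]=-5 ≤ 3 → i=5, swap data[5],data[6] → [-10,-6,-3,2,-12,-5,5,-7,-11,4,-1,3]
j=7: data[7]=-7 ≤ 3 → i=6, swap data[6],data[7] → [-10,-6,-3,2,-12,-5,-7,5,-11,4,-1,3]
j=8: data[8]=-11 ≤ 3 → i=7, swap data[7],data[8] → [-10,-6,-3,2,-12,-5,-7,-11,5,4,-1,3]
j=9: data[9]=4 > 3 → no swap
j=10: data[10]=-1 ≤ 3 → i=8, swap data[8],data[10] → [-10,-6,-3,2,-12,-5,-7,-11,-1,4,5,3]
final swap data[9],data[11] → [-10,-6,-3,2,-12,-5,-7,-11,-1,3,5,4]; return 9

[-10,-6,-3,2,-12,-5,-7,-11,-1,3,5,4]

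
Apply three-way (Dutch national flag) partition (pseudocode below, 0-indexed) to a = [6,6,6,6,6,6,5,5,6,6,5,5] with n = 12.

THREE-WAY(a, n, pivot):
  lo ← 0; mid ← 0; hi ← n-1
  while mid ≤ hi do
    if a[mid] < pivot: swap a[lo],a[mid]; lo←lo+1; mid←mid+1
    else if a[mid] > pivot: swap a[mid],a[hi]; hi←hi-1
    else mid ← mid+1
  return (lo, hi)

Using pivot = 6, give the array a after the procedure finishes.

[5,5,5,5,6,6,6,6,6,6,6,6]

pivot = 6; lo=0, mid=0, hi=11
a[mid]=6=6: mid=1
a[mid]=6=6: mid=2
a[mid]=6=6: mid=3
a[mid]=6=6: mid=4
a[mid]=6=6: mid=5
a[mid]=6=6: mid=6
a[mid]=5<6: swap a[0],a[6]; lo=1,mid=7 → [5,6,6,6,6,6,6,5,6,6,5,5]
a[mid]=5<6: swap a[1],a[7]; lo=2,mid=8 → [5,5,6,6,6,6,6,6,6,6,5,5]
a[mid]=6=6: mid=9
a[mid]=6=6: mid=10
a[mid]=5<6: swap a[2],a[10]; lo=3,mid=11 → [5,5,5,6,6,6,6,6,6,6,6,5]
a[mid]=5<6: swap a[3],a[11]; lo=4,mid=12 → [5,5,5,5,6,6,6,6,6,6,6,6]
end: lo=4, hi=11; a = [5,5,5,5,6,6,6,6,6,6,6,6]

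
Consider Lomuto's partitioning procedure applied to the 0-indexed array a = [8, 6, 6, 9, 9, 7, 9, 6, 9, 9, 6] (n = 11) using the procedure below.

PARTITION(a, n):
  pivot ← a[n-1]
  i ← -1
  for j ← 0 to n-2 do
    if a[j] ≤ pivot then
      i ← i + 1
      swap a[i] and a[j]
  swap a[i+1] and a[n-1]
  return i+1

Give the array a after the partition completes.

pivot=6, i=-1
j=0: 8>6, skip
j=1: 6≤6, i=0, swap(0,1) ⇒ [6, 8, 6, 9, 9, 7, 9, 6, 9, 9, 6]
j=2: 6≤6, i=1, swap(1,2) ⇒ [6, 6, 8, 9, 9, 7, 9, 6, 9, 9, 6]
j=3: 9>6, skip
j=4: 9>6, skip
j=5: 7>6, skip
j=6: 9>6, skip
j=7: 6≤6, i=2, swap(2,7) ⇒ [6, 6, 6, 9, 9, 7, 9, 8, 9, 9, 6]
j=8: 9>6, skip
j=9: 9>6, skip
swap(3,10) ⇒ [6, 6, 6, 6, 9, 7, 9, 8, 9, 9, 9]; return 3

[6, 6, 6, 6, 9, 7, 9, 8, 9, 9, 9]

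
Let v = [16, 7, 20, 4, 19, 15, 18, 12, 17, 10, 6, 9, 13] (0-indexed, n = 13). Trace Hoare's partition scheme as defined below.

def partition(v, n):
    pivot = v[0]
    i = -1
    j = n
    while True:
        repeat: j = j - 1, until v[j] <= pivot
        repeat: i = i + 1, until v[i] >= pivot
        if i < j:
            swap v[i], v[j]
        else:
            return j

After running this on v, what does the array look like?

pivot=16
j stops at 12 (13), i stops at 0 (16); swap ⇒ [13, 7, 20, 4, 19, 15, 18, 12, 17, 10, 6, 9, 16]
j stops at 11 (9), i stops at 2 (20); swap ⇒ [13, 7, 9, 4, 19, 15, 18, 12, 17, 10, 6, 20, 16]
j stops at 10 (6), i stops at 4 (19); swap ⇒ [13, 7, 9, 4, 6, 15, 18, 12, 17, 10, 19, 20, 16]
j stops at 9 (10), i stops at 6 (18); swap ⇒ [13, 7, 9, 4, 6, 15, 10, 12, 17, 18, 19, 20, 16]
j stops at 7, i stops at 8; i≥j ⇒ return 7. v=[13, 7, 9, 4, 6, 15, 10, 12, 17, 18, 19, 20, 16]

[13, 7, 9, 4, 6, 15, 10, 12, 17, 18, 19, 20, 16]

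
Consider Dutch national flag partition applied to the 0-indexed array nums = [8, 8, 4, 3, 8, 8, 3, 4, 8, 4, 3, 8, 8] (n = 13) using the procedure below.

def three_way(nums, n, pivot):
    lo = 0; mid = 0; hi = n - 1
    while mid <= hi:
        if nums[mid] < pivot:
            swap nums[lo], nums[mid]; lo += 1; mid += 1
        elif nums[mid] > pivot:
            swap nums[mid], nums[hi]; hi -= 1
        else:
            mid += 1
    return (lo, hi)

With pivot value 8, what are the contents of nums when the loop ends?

[4, 3, 3, 4, 4, 3, 8, 8, 8, 8, 8, 8, 8]

pivot = 8; lo=0, mid=0, hi=12
nums[mid]=8=8: mid=1
nums[mid]=8=8: mid=2
nums[mid]=4<8: swap nums[0],nums[2]; lo=1,mid=3 → [4, 8, 8, 3, 8, 8, 3, 4, 8, 4, 3, 8, 8]
nums[mid]=3<8: swap nums[1],nums[3]; lo=2,mid=4 → [4, 3, 8, 8, 8, 8, 3, 4, 8, 4, 3, 8, 8]
nums[mid]=8=8: mid=5
nums[mid]=8=8: mid=6
nums[mid]=3<8: swap nums[2],nums[6]; lo=3,mid=7 → [4, 3, 3, 8, 8, 8, 8, 4, 8, 4, 3, 8, 8]
nums[mid]=4<8: swap nums[3],nums[7]; lo=4,mid=8 → [4, 3, 3, 4, 8, 8, 8, 8, 8, 4, 3, 8, 8]
nums[mid]=8=8: mid=9
nums[mid]=4<8: swap nums[4],nums[9]; lo=5,mid=10 → [4, 3, 3, 4, 4, 8, 8, 8, 8, 8, 3, 8, 8]
nums[mid]=3<8: swap nums[5],nums[10]; lo=6,mid=11 → [4, 3, 3, 4, 4, 3, 8, 8, 8, 8, 8, 8, 8]
nums[mid]=8=8: mid=12
nums[mid]=8=8: mid=13
end: lo=6, hi=12; nums = [4, 3, 3, 4, 4, 3, 8, 8, 8, 8, 8, 8, 8]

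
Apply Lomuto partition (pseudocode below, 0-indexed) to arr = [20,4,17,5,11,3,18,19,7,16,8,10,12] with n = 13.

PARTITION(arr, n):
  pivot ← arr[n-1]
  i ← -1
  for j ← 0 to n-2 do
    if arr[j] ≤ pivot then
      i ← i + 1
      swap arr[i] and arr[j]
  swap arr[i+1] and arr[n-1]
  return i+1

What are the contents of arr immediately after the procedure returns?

[4,5,11,3,7,8,10,12,17,16,20,18,19]

pivot = arr[12] = 12; i = -1
j=0: arr[0]=20 > 12 → no swap
j=1: arr[1]=4 ≤ 12 → i=0, swap arr[0],arr[1] → [4,20,17,5,11,3,18,19,7,16,8,10,12]
j=2: arr[2]=17 > 12 → no swap
j=3: arr[3]=5 ≤ 12 → i=1, swap arr[1],arr[3] → [4,5,17,20,11,3,18,19,7,16,8,10,12]
j=4: arr[4]=11 ≤ 12 → i=2, swap arr[2],arr[4] → [4,5,11,20,17,3,18,19,7,16,8,10,12]
j=5: arr[5]=3 ≤ 12 → i=3, swap arr[3],arr[5] → [4,5,11,3,17,20,18,19,7,16,8,10,12]
j=6: arr[6]=18 > 12 → no swap
j=7: arr[7]=19 > 12 → no swap
j=8: arr[8]=7 ≤ 12 → i=4, swap arr[4],arr[8] → [4,5,11,3,7,20,18,19,17,16,8,10,12]
j=9: arr[9]=16 > 12 → no swap
j=10: arr[10]=8 ≤ 12 → i=5, swap arr[5],arr[10] → [4,5,11,3,7,8,18,19,17,16,20,10,12]
j=11: arr[11]=10 ≤ 12 → i=6, swap arr[6],arr[11] → [4,5,11,3,7,8,10,19,17,16,20,18,12]
final swap arr[7],arr[12] → [4,5,11,3,7,8,10,12,17,16,20,18,19]; return 7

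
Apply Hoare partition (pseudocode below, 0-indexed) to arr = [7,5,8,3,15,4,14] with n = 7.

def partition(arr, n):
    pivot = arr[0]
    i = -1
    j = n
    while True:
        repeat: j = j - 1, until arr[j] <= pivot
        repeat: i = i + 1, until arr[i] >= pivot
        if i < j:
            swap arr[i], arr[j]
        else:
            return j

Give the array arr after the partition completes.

pivot = arr[0] = 7; i = -1, j = 7
j→5 (arr[5]=4≤7), i→0 (arr[0]=7≥7); i<j, swap → [4,5,8,3,15,7,14]
j→3 (arr[3]=3≤7), i→2 (arr[2]=8≥7); i<j, swap → [4,5,3,8,15,7,14]
j→2, i→3; i≥j, return j=2. arr = [4,5,3,8,15,7,14]

[4,5,3,8,15,7,14]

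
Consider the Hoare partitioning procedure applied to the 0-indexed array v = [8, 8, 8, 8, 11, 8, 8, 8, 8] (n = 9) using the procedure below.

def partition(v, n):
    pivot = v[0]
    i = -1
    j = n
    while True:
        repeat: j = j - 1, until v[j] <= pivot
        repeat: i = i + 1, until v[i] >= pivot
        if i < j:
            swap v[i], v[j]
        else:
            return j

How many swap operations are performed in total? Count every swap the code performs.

4

pivot=8
j stops at 8 (8), i stops at 0 (8); swap ⇒ [8, 8, 8, 8, 11, 8, 8, 8, 8]
j stops at 7 (8), i stops at 1 (8); swap ⇒ [8, 8, 8, 8, 11, 8, 8, 8, 8]
j stops at 6 (8), i stops at 2 (8); swap ⇒ [8, 8, 8, 8, 11, 8, 8, 8, 8]
j stops at 5 (8), i stops at 3 (8); swap ⇒ [8, 8, 8, 8, 11, 8, 8, 8, 8]
j stops at 3, i stops at 4; i≥j ⇒ return 3. v=[8, 8, 8, 8, 11, 8, 8, 8, 8]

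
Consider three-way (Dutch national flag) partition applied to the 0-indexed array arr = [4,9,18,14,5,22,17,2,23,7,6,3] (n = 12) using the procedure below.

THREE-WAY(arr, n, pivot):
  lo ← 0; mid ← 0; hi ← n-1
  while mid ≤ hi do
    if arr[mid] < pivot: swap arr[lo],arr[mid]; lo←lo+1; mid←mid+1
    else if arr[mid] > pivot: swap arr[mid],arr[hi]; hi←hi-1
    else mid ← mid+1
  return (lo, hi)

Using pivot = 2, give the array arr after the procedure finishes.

pivot = 2; lo=0, mid=0, hi=11
arr[mid]=4>2: swap arr[0],arr[11]; hi=10 → [3,9,18,14,5,22,17,2,23,7,6,4]
arr[mid]=3>2: swap arr[0],arr[10]; hi=9 → [6,9,18,14,5,22,17,2,23,7,3,4]
arr[mid]=6>2: swap arr[0],arr[9]; hi=8 → [7,9,18,14,5,22,17,2,23,6,3,4]
arr[mid]=7>2: swap arr[0],arr[8]; hi=7 → [23,9,18,14,5,22,17,2,7,6,3,4]
arr[mid]=23>2: swap arr[0],arr[7]; hi=6 → [2,9,18,14,5,22,17,23,7,6,3,4]
arr[mid]=2=2: mid=1
arr[mid]=9>2: swap arr[1],arr[6]; hi=5 → [2,17,18,14,5,22,9,23,7,6,3,4]
arr[mid]=17>2: swap arr[1],arr[5]; hi=4 → [2,22,18,14,5,17,9,23,7,6,3,4]
arr[mid]=22>2: swap arr[1],arr[4]; hi=3 → [2,5,18,14,22,17,9,23,7,6,3,4]
arr[mid]=5>2: swap arr[1],arr[3]; hi=2 → [2,14,18,5,22,17,9,23,7,6,3,4]
arr[mid]=14>2: swap arr[1],arr[2]; hi=1 → [2,18,14,5,22,17,9,23,7,6,3,4]
arr[mid]=18>2: swap arr[1],arr[1]; hi=0 → [2,18,14,5,22,17,9,23,7,6,3,4]
end: lo=0, hi=0; arr = [2,18,14,5,22,17,9,23,7,6,3,4]

[2,18,14,5,22,17,9,23,7,6,3,4]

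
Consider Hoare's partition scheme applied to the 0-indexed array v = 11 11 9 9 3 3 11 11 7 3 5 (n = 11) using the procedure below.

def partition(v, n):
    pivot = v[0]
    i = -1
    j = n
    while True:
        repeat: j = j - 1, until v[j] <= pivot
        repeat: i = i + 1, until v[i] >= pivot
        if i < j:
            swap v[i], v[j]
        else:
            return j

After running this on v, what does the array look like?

5 3 9 9 3 3 7 11 11 11 11

pivot=11
j stops at 10 (5), i stops at 0 (11); swap ⇒ 5 11 9 9 3 3 11 11 7 3 11
j stops at 9 (3), i stops at 1 (11); swap ⇒ 5 3 9 9 3 3 11 11 7 11 11
j stops at 8 (7), i stops at 6 (11); swap ⇒ 5 3 9 9 3 3 7 11 11 11 11
j stops at 7, i stops at 7; i≥j ⇒ return 7. v=5 3 9 9 3 3 7 11 11 11 11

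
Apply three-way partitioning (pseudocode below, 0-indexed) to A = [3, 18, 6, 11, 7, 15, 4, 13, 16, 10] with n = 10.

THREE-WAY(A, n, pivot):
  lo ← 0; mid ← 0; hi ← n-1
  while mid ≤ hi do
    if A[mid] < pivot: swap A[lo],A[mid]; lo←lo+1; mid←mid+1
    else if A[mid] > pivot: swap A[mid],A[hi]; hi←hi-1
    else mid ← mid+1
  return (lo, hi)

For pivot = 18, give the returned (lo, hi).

(9, 9)

pivot = 18; lo=0, mid=0, hi=9
A[mid]=3<18: swap A[0],A[0]; lo=1,mid=1 → [3, 18, 6, 11, 7, 15, 4, 13, 16, 10]
A[mid]=18=18: mid=2
A[mid]=6<18: swap A[1],A[2]; lo=2,mid=3 → [3, 6, 18, 11, 7, 15, 4, 13, 16, 10]
A[mid]=11<18: swap A[2],A[3]; lo=3,mid=4 → [3, 6, 11, 18, 7, 15, 4, 13, 16, 10]
A[mid]=7<18: swap A[3],A[4]; lo=4,mid=5 → [3, 6, 11, 7, 18, 15, 4, 13, 16, 10]
A[mid]=15<18: swap A[4],A[5]; lo=5,mid=6 → [3, 6, 11, 7, 15, 18, 4, 13, 16, 10]
A[mid]=4<18: swap A[5],A[6]; lo=6,mid=7 → [3, 6, 11, 7, 15, 4, 18, 13, 16, 10]
A[mid]=13<18: swap A[6],A[7]; lo=7,mid=8 → [3, 6, 11, 7, 15, 4, 13, 18, 16, 10]
A[mid]=16<18: swap A[7],A[8]; lo=8,mid=9 → [3, 6, 11, 7, 15, 4, 13, 16, 18, 10]
A[mid]=10<18: swap A[8],A[9]; lo=9,mid=10 → [3, 6, 11, 7, 15, 4, 13, 16, 10, 18]
end: lo=9, hi=9; A = [3, 6, 11, 7, 15, 4, 13, 16, 10, 18]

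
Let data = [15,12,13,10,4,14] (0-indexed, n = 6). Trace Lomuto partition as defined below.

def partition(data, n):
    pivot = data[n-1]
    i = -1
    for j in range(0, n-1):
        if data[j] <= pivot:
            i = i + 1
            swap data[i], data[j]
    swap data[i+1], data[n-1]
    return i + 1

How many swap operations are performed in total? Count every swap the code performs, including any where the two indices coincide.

5

pivot = data[5] = 14; i = -1
j=0: data[0]=15 > 14 → no swap
j=1: data[1]=12 ≤ 14 → i=0, swap data[0],data[1] → [12,15,13,10,4,14]
j=2: data[2]=13 ≤ 14 → i=1, swap data[1],data[2] → [12,13,15,10,4,14]
j=3: data[3]=10 ≤ 14 → i=2, swap data[2],data[3] → [12,13,10,15,4,14]
j=4: data[4]=4 ≤ 14 → i=3, swap data[3],data[4] → [12,13,10,4,15,14]
final swap data[4],data[5] → [12,13,10,4,14,15]; return 4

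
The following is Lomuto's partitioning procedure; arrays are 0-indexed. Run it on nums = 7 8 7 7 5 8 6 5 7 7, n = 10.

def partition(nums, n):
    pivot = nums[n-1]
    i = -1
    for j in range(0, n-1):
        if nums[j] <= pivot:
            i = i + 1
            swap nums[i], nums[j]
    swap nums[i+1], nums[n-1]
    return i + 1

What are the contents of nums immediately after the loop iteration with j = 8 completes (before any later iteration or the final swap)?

7 7 7 5 6 5 7 8 8 7

pivot = nums[9] = 7; i = -1
j=0: nums[0]=7 ≤ 7 → i=0, swap nums[0],nums[0] (no change) → 7 8 7 7 5 8 6 5 7 7
j=1: nums[1]=8 > 7 → no swap
j=2: nums[2]=7 ≤ 7 → i=1, swap nums[1],nums[2] → 7 7 8 7 5 8 6 5 7 7
j=3: nums[3]=7 ≤ 7 → i=2, swap nums[2],nums[3] → 7 7 7 8 5 8 6 5 7 7
j=4: nums[4]=5 ≤ 7 → i=3, swap nums[3],nums[4] → 7 7 7 5 8 8 6 5 7 7
j=5: nums[5]=8 > 7 → no swap
j=6: nums[6]=6 ≤ 7 → i=4, swap nums[4],nums[6] → 7 7 7 5 6 8 8 5 7 7
j=7: nums[7]=5 ≤ 7 → i=5, swap nums[5],nums[7] → 7 7 7 5 6 5 8 8 7 7
j=8: nums[8]=7 ≤ 7 → i=6, swap nums[6],nums[8] → 7 7 7 5 6 5 7 8 8 7
(after j=8) nums = 7 7 7 5 6 5 7 8 8 7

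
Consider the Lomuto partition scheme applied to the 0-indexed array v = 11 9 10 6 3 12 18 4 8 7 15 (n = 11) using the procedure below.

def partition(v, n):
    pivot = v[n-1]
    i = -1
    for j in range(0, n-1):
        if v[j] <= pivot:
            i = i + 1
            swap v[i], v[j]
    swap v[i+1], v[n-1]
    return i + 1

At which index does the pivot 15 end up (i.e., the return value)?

9

pivot=15, i=-1
j=0: 11≤15, i=0, swap(0,0) ⇒ 11 9 10 6 3 12 18 4 8 7 15
j=1: 9≤15, i=1, swap(1,1) ⇒ 11 9 10 6 3 12 18 4 8 7 15
j=2: 10≤15, i=2, swap(2,2) ⇒ 11 9 10 6 3 12 18 4 8 7 15
j=3: 6≤15, i=3, swap(3,3) ⇒ 11 9 10 6 3 12 18 4 8 7 15
j=4: 3≤15, i=4, swap(4,4) ⇒ 11 9 10 6 3 12 18 4 8 7 15
j=5: 12≤15, i=5, swap(5,5) ⇒ 11 9 10 6 3 12 18 4 8 7 15
j=6: 18>15, skip
j=7: 4≤15, i=6, swap(6,7) ⇒ 11 9 10 6 3 12 4 18 8 7 15
j=8: 8≤15, i=7, swap(7,8) ⇒ 11 9 10 6 3 12 4 8 18 7 15
j=9: 7≤15, i=8, swap(8,9) ⇒ 11 9 10 6 3 12 4 8 7 18 15
swap(9,10) ⇒ 11 9 10 6 3 12 4 8 7 15 18; return 9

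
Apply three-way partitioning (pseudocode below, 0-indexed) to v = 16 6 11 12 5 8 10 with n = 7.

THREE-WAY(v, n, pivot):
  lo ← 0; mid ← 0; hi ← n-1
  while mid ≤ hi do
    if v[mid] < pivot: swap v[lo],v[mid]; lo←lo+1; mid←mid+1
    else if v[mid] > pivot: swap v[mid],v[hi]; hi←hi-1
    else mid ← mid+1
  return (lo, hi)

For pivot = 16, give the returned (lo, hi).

pivot = 16; lo=0, mid=0, hi=6
v[mid]=16=16: mid=1
v[mid]=6<16: swap v[0],v[1]; lo=1,mid=2 → 6 16 11 12 5 8 10
v[mid]=11<16: swap v[1],v[2]; lo=2,mid=3 → 6 11 16 12 5 8 10
v[mid]=12<16: swap v[2],v[3]; lo=3,mid=4 → 6 11 12 16 5 8 10
v[mid]=5<16: swap v[3],v[4]; lo=4,mid=5 → 6 11 12 5 16 8 10
v[mid]=8<16: swap v[4],v[5]; lo=5,mid=6 → 6 11 12 5 8 16 10
v[mid]=10<16: swap v[5],v[6]; lo=6,mid=7 → 6 11 12 5 8 10 16
end: lo=6, hi=6; v = 6 11 12 5 8 10 16

(6, 6)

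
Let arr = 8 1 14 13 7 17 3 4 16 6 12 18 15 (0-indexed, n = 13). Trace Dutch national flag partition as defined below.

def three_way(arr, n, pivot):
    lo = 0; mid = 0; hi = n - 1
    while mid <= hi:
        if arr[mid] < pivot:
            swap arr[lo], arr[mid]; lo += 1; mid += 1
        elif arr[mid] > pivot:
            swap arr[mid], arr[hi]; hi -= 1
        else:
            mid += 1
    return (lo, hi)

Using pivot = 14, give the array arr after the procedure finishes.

pivot = 14; lo=0, mid=0, hi=12
arr[mid]=8<14: swap arr[0],arr[0]; lo=1,mid=1 → 8 1 14 13 7 17 3 4 16 6 12 18 15
arr[mid]=1<14: swap arr[1],arr[1]; lo=2,mid=2 → 8 1 14 13 7 17 3 4 16 6 12 18 15
arr[mid]=14=14: mid=3
arr[mid]=13<14: swap arr[2],arr[3]; lo=3,mid=4 → 8 1 13 14 7 17 3 4 16 6 12 18 15
arr[mid]=7<14: swap arr[3],arr[4]; lo=4,mid=5 → 8 1 13 7 14 17 3 4 16 6 12 18 15
arr[mid]=17>14: swap arr[5],arr[12]; hi=11 → 8 1 13 7 14 15 3 4 16 6 12 18 17
arr[mid]=15>14: swap arr[5],arr[11]; hi=10 → 8 1 13 7 14 18 3 4 16 6 12 15 17
arr[mid]=18>14: swap arr[5],arr[10]; hi=9 → 8 1 13 7 14 12 3 4 16 6 18 15 17
arr[mid]=12<14: swap arr[4],arr[5]; lo=5,mid=6 → 8 1 13 7 12 14 3 4 16 6 18 15 17
arr[mid]=3<14: swap arr[5],arr[6]; lo=6,mid=7 → 8 1 13 7 12 3 14 4 16 6 18 15 17
arr[mid]=4<14: swap arr[6],arr[7]; lo=7,mid=8 → 8 1 13 7 12 3 4 14 16 6 18 15 17
arr[mid]=16>14: swap arr[8],arr[9]; hi=8 → 8 1 13 7 12 3 4 14 6 16 18 15 17
arr[mid]=6<14: swap arr[7],arr[8]; lo=8,mid=9 → 8 1 13 7 12 3 4 6 14 16 18 15 17
end: lo=8, hi=8; arr = 8 1 13 7 12 3 4 6 14 16 18 15 17

8 1 13 7 12 3 4 6 14 16 18 15 17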